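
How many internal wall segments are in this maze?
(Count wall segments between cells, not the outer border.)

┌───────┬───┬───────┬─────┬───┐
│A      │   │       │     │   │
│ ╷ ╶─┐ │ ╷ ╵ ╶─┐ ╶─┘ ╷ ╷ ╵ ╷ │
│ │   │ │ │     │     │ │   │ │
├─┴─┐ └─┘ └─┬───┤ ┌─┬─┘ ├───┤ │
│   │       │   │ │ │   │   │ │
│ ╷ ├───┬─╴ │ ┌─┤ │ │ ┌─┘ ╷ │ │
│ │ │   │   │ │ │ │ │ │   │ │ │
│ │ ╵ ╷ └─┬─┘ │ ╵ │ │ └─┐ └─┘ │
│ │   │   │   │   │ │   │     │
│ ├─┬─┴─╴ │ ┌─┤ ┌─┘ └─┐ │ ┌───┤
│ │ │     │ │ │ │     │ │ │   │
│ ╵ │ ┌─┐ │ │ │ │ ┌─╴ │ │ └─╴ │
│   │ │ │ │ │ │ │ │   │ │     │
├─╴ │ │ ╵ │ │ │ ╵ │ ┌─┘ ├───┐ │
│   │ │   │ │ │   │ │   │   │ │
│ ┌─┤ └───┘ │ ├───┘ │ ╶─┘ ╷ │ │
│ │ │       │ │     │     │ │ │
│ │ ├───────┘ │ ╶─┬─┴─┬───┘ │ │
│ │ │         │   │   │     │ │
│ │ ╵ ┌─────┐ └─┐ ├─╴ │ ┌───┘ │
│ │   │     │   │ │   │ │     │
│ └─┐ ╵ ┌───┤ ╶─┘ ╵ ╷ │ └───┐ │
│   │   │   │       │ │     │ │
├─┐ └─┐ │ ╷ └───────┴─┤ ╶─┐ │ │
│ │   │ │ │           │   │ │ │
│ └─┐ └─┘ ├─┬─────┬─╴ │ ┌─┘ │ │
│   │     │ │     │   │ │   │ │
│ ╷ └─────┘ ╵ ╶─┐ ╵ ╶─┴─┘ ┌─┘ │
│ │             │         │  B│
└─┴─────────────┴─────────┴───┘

Counting internal wall segments:
Total internal walls: 196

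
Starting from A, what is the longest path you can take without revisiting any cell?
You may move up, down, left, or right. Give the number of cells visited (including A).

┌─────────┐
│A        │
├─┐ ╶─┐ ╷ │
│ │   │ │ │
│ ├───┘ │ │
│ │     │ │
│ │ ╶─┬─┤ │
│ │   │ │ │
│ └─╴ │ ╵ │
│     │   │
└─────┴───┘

Finding longest simple path using DFS:
Start: (0, 0)
Longest path visits 16 cells
Path: A → right → right → right → down → down → left → left → down → right → down → left → left → up → up → up

Solution:

┌─────────┐
│A → → ↓  │
├─┐ ╶─┐ ╷ │
│B│   │↓│ │
│ ├───┘ │ │
│↑│↓ ← ↲│ │
│ │ ╶─┬─┤ │
│↑│↳ ↓│ │ │
│ └─╴ │ ╵ │
│↑ ← ↲│   │
└─────┴───┘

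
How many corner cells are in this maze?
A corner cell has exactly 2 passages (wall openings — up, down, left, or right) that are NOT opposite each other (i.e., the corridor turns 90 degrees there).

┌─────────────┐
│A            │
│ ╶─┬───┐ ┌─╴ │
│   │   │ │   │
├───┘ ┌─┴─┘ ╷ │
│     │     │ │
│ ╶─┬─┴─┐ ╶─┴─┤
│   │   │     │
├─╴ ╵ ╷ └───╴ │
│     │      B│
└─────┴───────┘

Counting corner cells (2 non-opposite passages):
Total corners: 17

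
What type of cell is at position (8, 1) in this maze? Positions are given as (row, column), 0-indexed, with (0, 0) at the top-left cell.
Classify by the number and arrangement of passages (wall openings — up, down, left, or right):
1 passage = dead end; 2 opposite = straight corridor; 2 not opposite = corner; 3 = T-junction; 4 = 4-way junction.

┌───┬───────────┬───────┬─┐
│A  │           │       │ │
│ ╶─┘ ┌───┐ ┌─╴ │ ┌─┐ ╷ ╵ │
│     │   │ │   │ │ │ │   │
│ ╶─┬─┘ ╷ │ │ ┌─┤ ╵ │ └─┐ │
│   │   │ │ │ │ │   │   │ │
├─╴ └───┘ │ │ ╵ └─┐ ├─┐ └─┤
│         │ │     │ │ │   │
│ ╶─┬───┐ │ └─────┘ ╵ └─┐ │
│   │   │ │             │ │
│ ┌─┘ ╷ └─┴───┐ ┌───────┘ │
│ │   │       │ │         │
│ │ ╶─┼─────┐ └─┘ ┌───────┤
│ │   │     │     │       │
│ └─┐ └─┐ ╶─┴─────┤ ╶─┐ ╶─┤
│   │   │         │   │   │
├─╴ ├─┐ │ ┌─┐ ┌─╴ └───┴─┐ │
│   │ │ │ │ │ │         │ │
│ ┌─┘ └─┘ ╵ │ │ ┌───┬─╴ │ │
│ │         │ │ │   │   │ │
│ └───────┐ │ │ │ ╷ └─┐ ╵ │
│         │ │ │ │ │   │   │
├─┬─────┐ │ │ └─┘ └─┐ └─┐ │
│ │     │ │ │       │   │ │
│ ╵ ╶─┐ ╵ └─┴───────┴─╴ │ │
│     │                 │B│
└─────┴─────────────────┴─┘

Checking cell at (8, 1):
Number of passages: 2
Cell type: corner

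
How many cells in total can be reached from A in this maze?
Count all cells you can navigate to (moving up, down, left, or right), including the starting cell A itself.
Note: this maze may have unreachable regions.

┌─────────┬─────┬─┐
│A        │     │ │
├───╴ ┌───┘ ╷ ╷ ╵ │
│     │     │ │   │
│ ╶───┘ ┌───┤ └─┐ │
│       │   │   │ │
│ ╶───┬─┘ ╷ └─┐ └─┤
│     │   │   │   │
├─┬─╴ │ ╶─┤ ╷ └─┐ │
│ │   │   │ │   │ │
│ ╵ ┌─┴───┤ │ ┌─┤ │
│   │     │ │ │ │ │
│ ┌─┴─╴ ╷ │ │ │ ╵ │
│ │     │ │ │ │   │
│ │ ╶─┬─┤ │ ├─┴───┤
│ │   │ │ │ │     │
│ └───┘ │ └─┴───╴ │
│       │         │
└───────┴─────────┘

Using BFS/flood-fill to find all reachable cells from A:
Maze size: 9 × 9 = 81 total cells
34 cell(s) are walled off and cannot be reached from A.
Reachable cells: 47

Reachable region (· marks reachable cells):

┌─────────┬─────┬─┐
│A · · · ·│· · ·│·│
├───╴ ┌───┘ ╷ ╷ ╵ │
│· · ·│· · ·│·│· ·│
│ ╶───┘ ┌───┤ └─┐ │
│· · · ·│   │· ·│·│
│ ╶───┬─┘ ╷ └─┐ └─┤
│· · ·│   │   │· ·│
├─┬─╴ │ ╶─┤ ╷ └─┐ │
│·│· ·│   │ │   │·│
│ ╵ ┌─┴───┤ │ ┌─┤ │
│· ·│     │ │ │·│·│
│ ┌─┴─╴ ╷ │ │ │ ╵ │
│·│     │ │ │ │· ·│
│ │ ╶─┬─┤ │ ├─┴───┤
│·│   │·│ │ │     │
│ └───┘ │ └─┴───╴ │
│· · · ·│         │
└───────┴─────────┘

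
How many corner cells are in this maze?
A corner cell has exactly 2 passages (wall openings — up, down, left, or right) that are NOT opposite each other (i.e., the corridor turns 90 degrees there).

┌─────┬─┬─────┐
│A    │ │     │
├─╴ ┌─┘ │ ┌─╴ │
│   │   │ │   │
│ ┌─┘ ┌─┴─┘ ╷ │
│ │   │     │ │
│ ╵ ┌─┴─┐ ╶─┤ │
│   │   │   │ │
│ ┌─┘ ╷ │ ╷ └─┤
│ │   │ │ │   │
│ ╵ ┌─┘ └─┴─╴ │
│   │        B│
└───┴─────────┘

Counting corner cells (2 non-opposite passages):
Total corners: 21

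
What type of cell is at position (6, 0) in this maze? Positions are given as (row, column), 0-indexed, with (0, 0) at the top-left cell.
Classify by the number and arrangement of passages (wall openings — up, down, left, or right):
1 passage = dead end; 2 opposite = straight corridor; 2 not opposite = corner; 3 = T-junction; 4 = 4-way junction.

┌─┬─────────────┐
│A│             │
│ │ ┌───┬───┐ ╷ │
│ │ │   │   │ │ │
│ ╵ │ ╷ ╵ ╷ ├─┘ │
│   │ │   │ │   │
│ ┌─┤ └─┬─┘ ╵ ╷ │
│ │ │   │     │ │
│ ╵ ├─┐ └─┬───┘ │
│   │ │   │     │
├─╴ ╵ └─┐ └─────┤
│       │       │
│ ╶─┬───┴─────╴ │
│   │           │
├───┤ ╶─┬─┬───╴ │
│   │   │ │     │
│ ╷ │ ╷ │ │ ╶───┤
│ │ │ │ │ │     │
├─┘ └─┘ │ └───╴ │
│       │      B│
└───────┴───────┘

Checking cell at (6, 0):
Number of passages: 2
Cell type: corner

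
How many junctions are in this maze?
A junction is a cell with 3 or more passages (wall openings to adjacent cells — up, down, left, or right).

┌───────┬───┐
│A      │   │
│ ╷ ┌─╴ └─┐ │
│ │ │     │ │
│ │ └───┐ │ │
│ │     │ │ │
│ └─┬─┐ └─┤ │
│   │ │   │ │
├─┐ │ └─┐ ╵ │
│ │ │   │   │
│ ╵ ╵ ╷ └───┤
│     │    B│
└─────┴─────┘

Checking each cell for number of passages:

Junctions found (3+ passages):
  (0, 1): 3 passages
  (1, 3): 3 passages
  (4, 2): 3 passages
  (5, 1): 3 passages
Total junctions: 4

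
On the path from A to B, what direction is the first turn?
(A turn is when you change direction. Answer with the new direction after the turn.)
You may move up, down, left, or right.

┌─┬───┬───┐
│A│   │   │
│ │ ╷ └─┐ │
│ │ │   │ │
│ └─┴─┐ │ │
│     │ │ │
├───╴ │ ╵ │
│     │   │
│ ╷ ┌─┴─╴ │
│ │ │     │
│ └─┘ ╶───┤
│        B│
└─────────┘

Directions: down, down, right, right, down, left, left, down, down, right, right, right, right
First turn direction: right

Solution:

┌─┬───┬───┐
│A│   │   │
│ │ ╷ └─┐ │
│↓│ │   │ │
│ └─┴─┐ │ │
│↳ → ↓│ │ │
├───╴ │ ╵ │
│↓ ← ↲│   │
│ ╷ ┌─┴─╴ │
│↓│ │     │
│ └─┘ ╶───┤
│↳ → → → B│
└─────────┘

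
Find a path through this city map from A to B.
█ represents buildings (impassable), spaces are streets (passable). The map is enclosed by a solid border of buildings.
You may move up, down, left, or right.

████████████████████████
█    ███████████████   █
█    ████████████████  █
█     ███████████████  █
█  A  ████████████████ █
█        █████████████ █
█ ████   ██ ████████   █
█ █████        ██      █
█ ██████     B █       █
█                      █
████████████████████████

Finding the shortest path from A to B:
Movement: cardinal only
Path length: 14 steps
Directions: down → right → right → right → down → right → down → right → down → right → right → right → right → right

Solution:

████████████████████████
█    ███████████████   █
█    ████████████████  █
█     ███████████████  █
█  A  ████████████████ █
█  ↳→→↓  █████████████ █
█ ████↳↓ ██ ████████   █
█ █████↳↓      ██      █
█ ██████↳→→→→B █       █
█                      █
████████████████████████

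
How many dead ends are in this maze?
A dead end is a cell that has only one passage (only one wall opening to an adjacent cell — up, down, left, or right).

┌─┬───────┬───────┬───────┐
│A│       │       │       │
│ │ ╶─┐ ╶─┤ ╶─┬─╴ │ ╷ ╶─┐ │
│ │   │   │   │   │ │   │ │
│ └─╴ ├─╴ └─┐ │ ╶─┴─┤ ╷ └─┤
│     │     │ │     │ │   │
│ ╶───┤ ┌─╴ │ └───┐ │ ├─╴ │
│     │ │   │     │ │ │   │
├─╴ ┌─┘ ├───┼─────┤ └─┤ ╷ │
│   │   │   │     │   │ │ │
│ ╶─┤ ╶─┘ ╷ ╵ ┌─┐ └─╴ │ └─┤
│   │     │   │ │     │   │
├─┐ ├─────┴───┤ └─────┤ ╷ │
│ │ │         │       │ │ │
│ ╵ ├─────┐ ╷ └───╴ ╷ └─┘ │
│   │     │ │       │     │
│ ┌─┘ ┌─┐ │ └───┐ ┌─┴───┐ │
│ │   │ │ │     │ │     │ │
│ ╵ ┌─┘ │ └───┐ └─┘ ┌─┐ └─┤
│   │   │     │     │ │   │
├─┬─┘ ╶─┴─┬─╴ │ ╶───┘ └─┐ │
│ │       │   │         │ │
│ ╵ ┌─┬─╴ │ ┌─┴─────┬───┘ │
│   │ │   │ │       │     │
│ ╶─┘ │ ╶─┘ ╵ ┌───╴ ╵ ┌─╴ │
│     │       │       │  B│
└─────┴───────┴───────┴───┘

Checking each cell for number of passages:

Dead ends found at positions:
  (0, 0)
  (0, 4)
  (1, 9)
  (1, 12)
  (3, 2)
  (3, 4)
  (3, 8)
  (3, 10)
  (4, 12)
  (5, 7)
  (6, 0)
  (6, 2)
  (6, 11)
  (8, 3)
  (8, 8)
  (8, 12)
  (9, 10)
  (10, 0)
  (10, 11)
  (11, 2)
  (12, 7)
  (12, 11)
Total dead ends: 22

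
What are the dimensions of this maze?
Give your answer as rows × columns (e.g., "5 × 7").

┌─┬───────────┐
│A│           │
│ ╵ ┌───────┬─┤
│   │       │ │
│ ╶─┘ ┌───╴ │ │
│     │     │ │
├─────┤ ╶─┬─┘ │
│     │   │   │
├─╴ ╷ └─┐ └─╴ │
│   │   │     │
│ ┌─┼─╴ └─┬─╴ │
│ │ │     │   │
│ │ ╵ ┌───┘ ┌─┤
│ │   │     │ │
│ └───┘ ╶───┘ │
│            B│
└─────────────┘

Counting the maze dimensions:
Rows (vertical): 8
Columns (horizontal): 7
Dimensions: 8 × 7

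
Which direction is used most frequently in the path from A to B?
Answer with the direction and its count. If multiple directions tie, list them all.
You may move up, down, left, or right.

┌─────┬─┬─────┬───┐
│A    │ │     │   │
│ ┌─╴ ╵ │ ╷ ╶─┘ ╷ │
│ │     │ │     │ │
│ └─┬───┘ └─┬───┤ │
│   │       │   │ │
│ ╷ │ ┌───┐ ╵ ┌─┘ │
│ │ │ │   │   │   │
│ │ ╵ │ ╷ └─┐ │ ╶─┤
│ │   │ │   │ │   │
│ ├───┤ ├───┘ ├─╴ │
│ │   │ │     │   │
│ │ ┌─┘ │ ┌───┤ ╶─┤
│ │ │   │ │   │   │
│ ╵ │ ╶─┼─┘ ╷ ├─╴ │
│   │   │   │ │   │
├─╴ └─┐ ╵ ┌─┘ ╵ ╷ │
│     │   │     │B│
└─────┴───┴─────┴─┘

Directions: down, down, right, down, down, right, up, up, right, right, up, up, right, down, right, right, up, right, down, down, down, left, down, right, down, left, down, right, down, down
Counts: {'down': 13, 'right': 10, 'up': 5, 'left': 2}
Most common: down (13 times)

Solution:

┌─────┬─┬─────┬───┐
│A    │ │↱ ↓  │↱ ↓│
│ ┌─╴ ╵ │ ╷ ╶─┘ ╷ │
│↓│     │↑│↳ → ↑│↓│
│ └─┬───┘ └─┬───┤ │
│↳ ↓│↱ → ↑  │   │↓│
│ ╷ │ ┌───┐ ╵ ┌─┘ │
│ │↓│↑│   │   │↓ ↲│
│ │ ╵ │ ╷ └─┐ │ ╶─┤
│ │↳ ↑│ │   │ │↳ ↓│
│ ├───┤ ├───┘ ├─╴ │
│ │   │ │     │↓ ↲│
│ │ ┌─┘ │ ┌───┤ ╶─┤
│ │ │   │ │   │↳ ↓│
│ ╵ │ ╶─┼─┘ ╷ ├─╴ │
│   │   │   │ │  ↓│
├─╴ └─┐ ╵ ┌─┘ ╵ ╷ │
│     │   │     │B│
└─────┴───┴─────┴─┘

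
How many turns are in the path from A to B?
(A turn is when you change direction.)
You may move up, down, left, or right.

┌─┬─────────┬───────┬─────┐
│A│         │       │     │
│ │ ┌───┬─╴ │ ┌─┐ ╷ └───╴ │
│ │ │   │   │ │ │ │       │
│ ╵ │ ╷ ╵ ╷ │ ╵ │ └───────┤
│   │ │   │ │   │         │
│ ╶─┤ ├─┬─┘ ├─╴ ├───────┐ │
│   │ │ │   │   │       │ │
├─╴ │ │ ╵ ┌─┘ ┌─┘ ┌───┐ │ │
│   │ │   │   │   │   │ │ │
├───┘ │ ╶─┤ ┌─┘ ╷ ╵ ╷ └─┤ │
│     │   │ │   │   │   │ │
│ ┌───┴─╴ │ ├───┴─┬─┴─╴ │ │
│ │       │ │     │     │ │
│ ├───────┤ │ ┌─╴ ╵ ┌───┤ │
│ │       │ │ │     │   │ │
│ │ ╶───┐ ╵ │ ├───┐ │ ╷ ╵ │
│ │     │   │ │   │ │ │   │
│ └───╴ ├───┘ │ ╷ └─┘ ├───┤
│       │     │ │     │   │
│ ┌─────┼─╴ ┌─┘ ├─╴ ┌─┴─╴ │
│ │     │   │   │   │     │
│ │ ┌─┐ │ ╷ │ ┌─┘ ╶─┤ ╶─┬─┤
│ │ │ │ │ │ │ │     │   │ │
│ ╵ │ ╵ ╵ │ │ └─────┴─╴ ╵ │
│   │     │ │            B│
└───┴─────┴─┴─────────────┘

Directions: down, down, right, up, up, right, right, right, right, down, left, down, left, up, left, down, down, down, down, left, left, down, down, down, down, right, right, right, up, left, left, up, right, right, right, down, right, up, up, up, up, right, up, right, up, left, up, up, right, right, down, down, right, right, right, right, down, down, down, down, down, down, left, up, left, down, down, left, left, up, left, down, down, left, down, down, right, right, right, right, right, right
Number of turns: 41

Solution:

┌─┬─────────┬───────┬─────┐
│A│↱ → → → ↓│↱ → ↓  │     │
│ │ ┌───┬─╴ │ ┌─┐ ╷ └───╴ │
│↓│↑│↓ ↰│↓ ↲│↑│ │↓│       │
│ ╵ │ ╷ ╵ ╷ │ ╵ │ └───────┤
│↳ ↑│↓│↑ ↲│ │↑ ↰│↳ → → → ↓│
│ ╶─┤ ├─┬─┘ ├─╴ ├───────┐ │
│   │↓│ │   │↱ ↑│       │↓│
├─╴ │ │ ╵ ┌─┘ ┌─┘ ┌───┐ │ │
│   │↓│   │↱ ↑│   │   │ │↓│
├───┘ │ ╶─┤ ┌─┘ ╷ ╵ ╷ └─┤ │
│↓ ← ↲│   │↑│   │   │   │↓│
│ ┌───┴─╴ │ ├───┴─┬─┴─╴ │ │
│↓│       │↑│     │     │↓│
│ ├───────┤ │ ┌─╴ ╵ ┌───┤ │
│↓│↱ → → ↓│↑│ │     │↓ ↰│↓│
│ │ ╶───┐ ╵ │ ├───┐ │ ╷ ╵ │
│↓│↑ ← ↰│↳ ↑│ │↓ ↰│ │↓│↑ ↲│
│ └───╴ ├───┘ │ ╷ └─┘ ├───┤
│↳ → → ↑│     │↓│↑ ← ↲│   │
│ ┌─────┼─╴ ┌─┘ ├─╴ ┌─┴─╴ │
│ │     │   │↓ ↲│   │     │
│ │ ┌─┐ │ ╷ │ ┌─┘ ╶─┤ ╶─┬─┤
│ │ │ │ │ │ │↓│     │   │ │
│ ╵ │ ╵ ╵ │ │ └─────┴─╴ ╵ │
│   │     │ │↳ → → → → → B│
└───┴─────┴─┴─────────────┘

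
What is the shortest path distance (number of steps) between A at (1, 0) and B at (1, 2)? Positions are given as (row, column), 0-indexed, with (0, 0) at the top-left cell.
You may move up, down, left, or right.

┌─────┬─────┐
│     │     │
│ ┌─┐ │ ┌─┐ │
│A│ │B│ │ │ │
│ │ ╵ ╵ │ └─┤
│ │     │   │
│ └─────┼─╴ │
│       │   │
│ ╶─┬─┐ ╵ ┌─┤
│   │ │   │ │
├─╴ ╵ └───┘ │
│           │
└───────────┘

Finding path from (1, 0) to (1, 2):
Path: (1,0) → (0,0) → (0,1) → (0,2) → (1,2)
Distance: 4 steps

Solution:

┌─────┬─────┐
│↱ → ↓│     │
│ ┌─┐ │ ┌─┐ │
│A│ │B│ │ │ │
│ │ ╵ ╵ │ └─┤
│ │     │   │
│ └─────┼─╴ │
│       │   │
│ ╶─┬─┐ ╵ ┌─┤
│   │ │   │ │
├─╴ ╵ └───┘ │
│           │
└───────────┘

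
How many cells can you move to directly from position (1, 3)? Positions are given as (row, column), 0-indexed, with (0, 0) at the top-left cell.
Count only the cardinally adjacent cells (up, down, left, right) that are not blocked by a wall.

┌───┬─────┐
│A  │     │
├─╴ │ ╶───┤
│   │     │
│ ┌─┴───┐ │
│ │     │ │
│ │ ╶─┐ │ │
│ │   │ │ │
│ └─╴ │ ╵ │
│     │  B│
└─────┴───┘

Checking passable neighbors of (1, 3):
Neighbors: (1, 2), (1, 4)
Count: 2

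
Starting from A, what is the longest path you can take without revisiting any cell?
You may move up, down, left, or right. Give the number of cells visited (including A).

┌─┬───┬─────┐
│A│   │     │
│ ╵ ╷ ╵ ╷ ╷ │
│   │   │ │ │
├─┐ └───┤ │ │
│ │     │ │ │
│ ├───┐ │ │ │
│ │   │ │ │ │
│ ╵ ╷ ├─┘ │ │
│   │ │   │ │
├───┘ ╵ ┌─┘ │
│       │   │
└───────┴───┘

Finding longest simple path using DFS:
Start: (0, 0)
Longest path visits 23 cells
Path: A → down → right → up → right → down → right → up → right → down → down → down → down → left → down → left → up → up → left → down → left → up → up

Solution:

┌─┬───┬─────┐
│A│↱ ↓│↱ ↓  │
│ ╵ ╷ ╵ ╷ ╷ │
│↳ ↑│↳ ↑│↓│ │
├─┐ └───┤ │ │
│B│     │↓│ │
│ ├───┐ │ │ │
│↑│↓ ↰│ │↓│ │
│ ╵ ╷ ├─┘ │ │
│↑ ↲│↑│↓ ↲│ │
├───┘ ╵ ┌─┘ │
│    ↑ ↲│   │
└───────┴───┘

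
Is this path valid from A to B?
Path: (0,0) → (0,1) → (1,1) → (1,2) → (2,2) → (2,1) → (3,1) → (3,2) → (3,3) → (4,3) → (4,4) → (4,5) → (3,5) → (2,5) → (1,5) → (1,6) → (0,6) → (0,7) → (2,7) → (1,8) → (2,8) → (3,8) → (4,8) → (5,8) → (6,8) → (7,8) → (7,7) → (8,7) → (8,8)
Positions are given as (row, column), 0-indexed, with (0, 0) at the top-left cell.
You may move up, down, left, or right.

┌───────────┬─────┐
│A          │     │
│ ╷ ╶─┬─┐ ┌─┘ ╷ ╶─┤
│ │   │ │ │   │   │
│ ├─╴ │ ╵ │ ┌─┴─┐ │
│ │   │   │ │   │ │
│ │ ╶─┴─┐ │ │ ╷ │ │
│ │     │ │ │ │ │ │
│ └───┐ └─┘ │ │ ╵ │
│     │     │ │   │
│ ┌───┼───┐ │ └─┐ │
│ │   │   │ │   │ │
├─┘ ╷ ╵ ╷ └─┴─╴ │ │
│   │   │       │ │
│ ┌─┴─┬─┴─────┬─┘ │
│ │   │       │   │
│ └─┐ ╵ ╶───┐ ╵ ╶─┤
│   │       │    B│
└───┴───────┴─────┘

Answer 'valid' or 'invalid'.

Checking path validity:
Result: Invalid move at step 18: cannot move from (0, 7) to (2, 7).

invalid

Correct solution:

┌───────────┬─────┐
│A ↓        │↱ ↓  │
│ ╷ ╶─┬─┐ ┌─┘ ╷ ╶─┤
│ │↳ ↓│ │ │↱ ↑│↳ ↓│
│ ├─╴ │ ╵ │ ┌─┴─┐ │
│ │↓ ↲│   │↑│   │↓│
│ │ ╶─┴─┐ │ │ ╷ │ │
│ │↳ → ↓│ │↑│ │ │↓│
│ └───┐ └─┘ │ │ ╵ │
│     │↳ → ↑│ │  ↓│
│ ┌───┼───┐ │ └─┐ │
│ │   │   │ │   │↓│
├─┘ ╷ ╵ ╷ └─┴─╴ │ │
│   │   │       │↓│
│ ┌─┴─┬─┴─────┬─┘ │
│ │   │       │↓ ↲│
│ └─┐ ╵ ╶───┐ ╵ ╶─┤
│   │       │  ↳ B│
└───┴───────┴─────┘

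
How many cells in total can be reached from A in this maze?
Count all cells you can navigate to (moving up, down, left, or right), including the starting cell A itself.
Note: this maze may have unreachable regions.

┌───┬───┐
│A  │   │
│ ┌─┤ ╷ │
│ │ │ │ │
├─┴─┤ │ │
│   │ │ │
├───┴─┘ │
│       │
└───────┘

Using BFS/flood-fill to find all reachable cells from A:
Maze size: 4 × 4 = 16 total cells
13 cell(s) are walled off and cannot be reached from A.
Reachable cells: 3

Reachable region (· marks reachable cells):

┌───┬───┐
│A ·│   │
│ ┌─┤ ╷ │
│·│ │ │ │
├─┴─┤ │ │
│   │ │ │
├───┴─┘ │
│       │
└───────┘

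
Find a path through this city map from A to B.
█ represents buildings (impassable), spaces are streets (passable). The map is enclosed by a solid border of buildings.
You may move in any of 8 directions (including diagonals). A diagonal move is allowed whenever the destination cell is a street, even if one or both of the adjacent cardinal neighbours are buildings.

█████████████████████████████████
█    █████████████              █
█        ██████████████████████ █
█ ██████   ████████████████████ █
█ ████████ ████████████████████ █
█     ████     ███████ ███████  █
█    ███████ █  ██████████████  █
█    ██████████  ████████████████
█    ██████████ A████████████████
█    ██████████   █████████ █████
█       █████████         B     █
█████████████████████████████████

Finding the shortest path from A to B:
Movement: 8-directional
Path length: 10 steps
Directions: down-right → down-right → right → right → right → right → right → right → right → right

Solution:

█████████████████████████████████
█    █████████████              █
█        ██████████████████████ █
█ ██████   ████████████████████ █
█ ████████ ████████████████████ █
█     ████     ███████ ███████  █
█    ███████ █  ██████████████  █
█    ██████████  ████████████████
█    ██████████ A████████████████
█    ██████████  ↘█████████ █████
█       █████████ →→→→→→→→B     █
█████████████████████████████████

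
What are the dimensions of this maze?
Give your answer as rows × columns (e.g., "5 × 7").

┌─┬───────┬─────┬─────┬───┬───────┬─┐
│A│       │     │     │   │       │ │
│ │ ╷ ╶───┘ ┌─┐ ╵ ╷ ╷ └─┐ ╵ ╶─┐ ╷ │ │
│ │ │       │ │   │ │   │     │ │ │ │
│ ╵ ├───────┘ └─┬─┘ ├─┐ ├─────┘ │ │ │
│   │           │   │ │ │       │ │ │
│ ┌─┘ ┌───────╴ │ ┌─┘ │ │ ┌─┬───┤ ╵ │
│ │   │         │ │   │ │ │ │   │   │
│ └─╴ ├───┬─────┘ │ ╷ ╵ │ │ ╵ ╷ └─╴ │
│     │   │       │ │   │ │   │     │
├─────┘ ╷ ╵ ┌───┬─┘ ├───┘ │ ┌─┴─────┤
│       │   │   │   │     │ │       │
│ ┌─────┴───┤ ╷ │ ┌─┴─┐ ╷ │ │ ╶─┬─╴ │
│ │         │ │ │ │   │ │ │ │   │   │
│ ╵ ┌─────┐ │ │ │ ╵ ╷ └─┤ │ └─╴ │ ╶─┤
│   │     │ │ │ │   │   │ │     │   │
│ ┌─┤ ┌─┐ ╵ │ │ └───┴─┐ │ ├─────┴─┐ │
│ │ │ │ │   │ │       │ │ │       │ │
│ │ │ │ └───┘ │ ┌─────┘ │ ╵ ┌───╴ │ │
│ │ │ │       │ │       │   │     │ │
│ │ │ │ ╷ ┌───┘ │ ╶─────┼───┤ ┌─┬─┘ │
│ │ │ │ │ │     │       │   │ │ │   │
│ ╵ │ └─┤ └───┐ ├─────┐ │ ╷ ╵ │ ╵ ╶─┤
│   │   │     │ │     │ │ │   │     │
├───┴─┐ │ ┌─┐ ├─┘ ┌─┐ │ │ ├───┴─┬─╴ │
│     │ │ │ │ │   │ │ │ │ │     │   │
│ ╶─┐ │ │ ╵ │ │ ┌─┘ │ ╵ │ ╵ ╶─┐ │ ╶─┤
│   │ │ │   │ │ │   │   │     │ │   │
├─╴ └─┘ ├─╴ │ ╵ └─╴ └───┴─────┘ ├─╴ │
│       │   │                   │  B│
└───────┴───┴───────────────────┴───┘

Counting the maze dimensions:
Rows (vertical): 15
Columns (horizontal): 18
Dimensions: 15 × 18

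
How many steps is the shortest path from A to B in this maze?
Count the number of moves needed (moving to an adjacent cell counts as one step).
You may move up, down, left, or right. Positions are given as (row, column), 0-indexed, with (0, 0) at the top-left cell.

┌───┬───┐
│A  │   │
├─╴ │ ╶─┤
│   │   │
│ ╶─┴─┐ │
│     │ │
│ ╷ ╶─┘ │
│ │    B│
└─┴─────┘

Using BFS to find shortest path:
Start: (0, 0), End: (3, 3)
Path found:
(0,0) → (0,1) → (1,1) → (1,0) → (2,0) → (2,1) → (3,1) → (3,2) → (3,3)
Number of steps: 8

Solution:

┌───┬───┐
│A ↓│   │
├─╴ │ ╶─┤
│↓ ↲│   │
│ ╶─┴─┐ │
│↳ ↓  │ │
│ ╷ ╶─┘ │
│ │↳ → B│
└─┴─────┘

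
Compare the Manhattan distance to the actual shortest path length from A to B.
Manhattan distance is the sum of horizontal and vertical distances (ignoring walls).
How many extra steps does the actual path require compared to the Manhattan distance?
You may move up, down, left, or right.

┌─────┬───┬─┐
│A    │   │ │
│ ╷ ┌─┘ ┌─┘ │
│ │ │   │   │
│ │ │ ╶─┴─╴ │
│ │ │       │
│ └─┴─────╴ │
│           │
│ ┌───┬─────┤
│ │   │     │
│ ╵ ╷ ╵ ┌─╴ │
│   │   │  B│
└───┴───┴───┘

Manhattan distance: |5 - 0| + |5 - 0| = 10
Actual path length: 14
Extra steps: 14 - 10 = 4

Solution:

┌─────┬───┬─┐
│A    │   │ │
│ ╷ ┌─┘ ┌─┘ │
│↓│ │   │   │
│ │ │ ╶─┴─╴ │
│↓│ │       │
│ └─┴─────╴ │
│↓          │
│ ┌───┬─────┤
│↓│↱ ↓│↱ → ↓│
│ ╵ ╷ ╵ ┌─╴ │
│↳ ↑│↳ ↑│  B│
└───┴───┴───┘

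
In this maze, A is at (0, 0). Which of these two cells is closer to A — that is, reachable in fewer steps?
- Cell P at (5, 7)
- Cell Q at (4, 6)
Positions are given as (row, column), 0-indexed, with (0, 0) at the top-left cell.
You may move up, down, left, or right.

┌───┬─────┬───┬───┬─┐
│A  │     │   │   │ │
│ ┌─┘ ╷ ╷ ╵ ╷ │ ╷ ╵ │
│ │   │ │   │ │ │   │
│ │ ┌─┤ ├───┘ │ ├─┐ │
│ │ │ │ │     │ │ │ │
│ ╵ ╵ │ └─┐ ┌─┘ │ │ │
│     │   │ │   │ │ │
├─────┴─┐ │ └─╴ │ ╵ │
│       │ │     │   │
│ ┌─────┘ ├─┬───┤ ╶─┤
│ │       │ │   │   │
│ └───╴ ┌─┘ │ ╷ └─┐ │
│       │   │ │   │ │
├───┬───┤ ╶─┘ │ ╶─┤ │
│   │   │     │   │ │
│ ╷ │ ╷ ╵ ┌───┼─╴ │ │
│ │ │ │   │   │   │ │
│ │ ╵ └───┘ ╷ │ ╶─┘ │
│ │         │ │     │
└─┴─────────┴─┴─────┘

Shortest path A → P at (5, 7): 46 steps
Shortest path A → Q at (4, 6): 20 steps

Q is closer (20 steps vs 46 steps).

Path to P:

┌───┬─────┬───┬───┬─┐
│A  │↱ → ↓│↱ ↓│↱ ↓│ │
│ ┌─┘ ╷ ╷ ╵ ╷ │ ╷ ╵ │
│↓│↱ ↑│ │↳ ↑│↓│↑│↳ ↓│
│ │ ┌─┤ ├───┘ │ ├─┐ │
│↓│↑│ │ │  ↓ ↲│↑│ │↓│
│ ╵ ╵ │ └─┐ ┌─┘ │ │ │
│↳ ↑  │   │↓│  ↑│ │↓│
├─────┴─┐ │ └─╴ │ ╵ │
│       │ │↳ → ↑│↓ ↲│
│ ┌─────┘ ├─┬───┤ ╶─┤
│ │       │ │  P│↳ ↓│
│ └───╴ ┌─┘ │ ╷ └─┐ │
│       │   │ │↑  │↓│
├───┬───┤ ╶─┘ │ ╶─┤ │
│   │   │     │↑ ↰│↓│
│ ╷ │ ╷ ╵ ┌───┼─╴ │ │
│ │ │ │   │   │↱ ↑│↓│
│ │ ╵ └───┘ ╷ │ ╶─┘ │
│ │         │ │↑ ← ↲│
└─┴─────────┴─┴─────┘

Path to Q:

┌───┬─────┬───┬───┬─┐
│A  │↱ → ↓│↱ ↓│   │ │
│ ┌─┘ ╷ ╷ ╵ ╷ │ ╷ ╵ │
│↓│↱ ↑│ │↳ ↑│↓│ │   │
│ │ ┌─┤ ├───┘ │ ├─┐ │
│↓│↑│ │ │  ↓ ↲│ │ │ │
│ ╵ ╵ │ └─┐ ┌─┘ │ │ │
│↳ ↑  │   │↓│   │ │ │
├─────┴─┐ │ └─╴ │ ╵ │
│       │ │↳ Q  │   │
│ ┌─────┘ ├─┬───┤ ╶─┤
│ │       │ │   │   │
│ └───╴ ┌─┘ │ ╷ └─┐ │
│       │   │ │   │ │
├───┬───┤ ╶─┘ │ ╶─┤ │
│   │   │     │   │ │
│ ╷ │ ╷ ╵ ┌───┼─╴ │ │
│ │ │ │   │   │   │ │
│ │ ╵ └───┘ ╷ │ ╶─┘ │
│ │         │ │     │
└─┴─────────┴─┴─────┘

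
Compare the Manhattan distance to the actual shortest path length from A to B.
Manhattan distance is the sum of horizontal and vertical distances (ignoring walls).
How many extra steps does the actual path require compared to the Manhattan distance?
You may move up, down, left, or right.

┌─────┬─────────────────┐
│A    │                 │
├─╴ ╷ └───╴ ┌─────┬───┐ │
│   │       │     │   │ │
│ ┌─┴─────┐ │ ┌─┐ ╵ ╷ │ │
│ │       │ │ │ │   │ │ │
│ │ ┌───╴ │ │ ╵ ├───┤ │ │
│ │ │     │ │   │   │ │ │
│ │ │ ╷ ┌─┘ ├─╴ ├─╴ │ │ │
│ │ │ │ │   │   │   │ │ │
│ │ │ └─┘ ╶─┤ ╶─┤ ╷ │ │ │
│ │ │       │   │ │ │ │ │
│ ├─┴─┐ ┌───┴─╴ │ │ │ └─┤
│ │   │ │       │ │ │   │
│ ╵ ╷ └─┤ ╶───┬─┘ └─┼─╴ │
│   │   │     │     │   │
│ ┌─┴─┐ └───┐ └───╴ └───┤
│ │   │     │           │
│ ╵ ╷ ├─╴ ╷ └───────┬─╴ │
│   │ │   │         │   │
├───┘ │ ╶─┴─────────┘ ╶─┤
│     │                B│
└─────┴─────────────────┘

Manhattan distance: |10 - 0| + |11 - 0| = 21
Actual path length: 27
Extra steps: 27 - 21 = 6

Solution:

┌─────┬─────────────────┐
│A ↓  │                 │
├─╴ ╷ └───╴ ┌─────┬───┐ │
│↓ ↲│       │     │   │ │
│ ┌─┴─────┐ │ ┌─┐ ╵ ╷ │ │
│↓│       │ │ │ │   │ │ │
│ │ ┌───╴ │ │ ╵ ├───┤ │ │
│↓│ │     │ │   │   │ │ │
│ │ │ ╷ ┌─┘ ├─╴ ├─╴ │ │ │
│↓│ │ │ │   │   │   │ │ │
│ │ │ └─┘ ╶─┤ ╶─┤ ╷ │ │ │
│↓│ │       │   │ │ │ │ │
│ ├─┴─┐ ┌───┴─╴ │ │ │ └─┤
│↓│↱ ↓│ │       │ │ │   │
│ ╵ ╷ └─┤ ╶───┬─┘ └─┼─╴ │
│↳ ↑│↳ ↓│     │     │   │
│ ┌─┴─┐ └───┐ └───╴ └───┤
│ │   │↳ ↓  │           │
│ ╵ ╷ ├─╴ ╷ └───────┬─╴ │
│   │ │↓ ↲│         │   │
├───┘ │ ╶─┴─────────┘ ╶─┤
│     │↳ → → → → → → → B│
└─────┴─────────────────┘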